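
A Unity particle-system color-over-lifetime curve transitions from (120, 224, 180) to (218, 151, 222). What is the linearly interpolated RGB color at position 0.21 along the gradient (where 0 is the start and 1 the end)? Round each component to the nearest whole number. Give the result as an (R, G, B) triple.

R = 120 + 0.21 × (218 − 120) = 120 + 0.21 × 98 = 140.58 → 141
G = 224 + 0.21 × (151 − 224) = 224 + 0.21 × -73 = 208.67 → 209
B = 180 + 0.21 × (222 − 180) = 180 + 0.21 × 42 = 188.82 → 189

(141, 209, 189)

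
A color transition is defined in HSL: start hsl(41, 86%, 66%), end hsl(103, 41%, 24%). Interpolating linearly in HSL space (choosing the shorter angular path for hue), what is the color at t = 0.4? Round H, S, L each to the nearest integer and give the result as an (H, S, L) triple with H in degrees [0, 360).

(66, 68, 49)

Hue arc: Δh = 103 − 41 = 62° (|Δh| ≤ 180, already the shorter path).
H = 41 + 0.4 × (62) = 65.8 → 66°
S = 86 + 0.4 × (41 − 86) = 68 → 68%
L = 66 + 0.4 × (24 − 66) = 49.2 → 49%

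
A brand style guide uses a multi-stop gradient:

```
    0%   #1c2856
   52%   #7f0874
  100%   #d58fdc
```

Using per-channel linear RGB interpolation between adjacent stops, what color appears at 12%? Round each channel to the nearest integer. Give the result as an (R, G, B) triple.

(51, 33, 93)

12% lies between the 0% and 52% stops, so the local fraction is t = (12 − 0)/(52 − 0) = 12/52 ≈ 0.2308.
#1c2856 → (28, 40, 86); #7f0874 → (127, 8, 116).
R = 28 + 0.2308 × (127 − 28) = 50.849 → 51
G = 40 + 0.2308 × (8 − 40) = 32.614 → 33
B = 86 + 0.2308 × (116 − 86) = 92.924 → 93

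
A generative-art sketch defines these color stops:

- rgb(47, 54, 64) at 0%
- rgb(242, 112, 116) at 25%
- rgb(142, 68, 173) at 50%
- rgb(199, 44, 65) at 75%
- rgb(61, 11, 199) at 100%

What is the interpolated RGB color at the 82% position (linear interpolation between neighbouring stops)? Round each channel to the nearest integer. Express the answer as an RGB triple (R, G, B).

(160, 35, 103)

82% lies between the 75% and 100% stops, so the local fraction is t = (82 − 75)/(100 − 75) = 7/25 ≈ 0.28.
R = 199 + 0.28 × (61 − 199) = 160.36 → 160
G = 44 + 0.28 × (11 − 44) = 34.76 → 35
B = 65 + 0.28 × (199 − 65) = 102.52 → 103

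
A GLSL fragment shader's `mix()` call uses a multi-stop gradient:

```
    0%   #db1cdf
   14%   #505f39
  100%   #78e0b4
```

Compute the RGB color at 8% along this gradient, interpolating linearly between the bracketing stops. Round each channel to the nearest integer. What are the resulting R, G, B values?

8% lies between the 0% and 14% stops, so the local fraction is t = (8 − 0)/(14 − 0) = 8/14 ≈ 0.5714.
#db1cdf → (219, 28, 223); #505f39 → (80, 95, 57).
R = 219 + 0.5714 × (80 − 219) = 139.575 → 140
G = 28 + 0.5714 × (95 − 28) = 66.284 → 66
B = 223 + 0.5714 × (57 − 223) = 128.148 → 128

(140, 66, 128)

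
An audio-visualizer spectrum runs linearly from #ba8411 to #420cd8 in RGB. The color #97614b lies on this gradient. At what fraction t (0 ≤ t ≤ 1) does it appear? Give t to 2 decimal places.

Invert the lerp on the B channel (largest span, 199): t = (75 − 17) / (216 − 17) = 58/199 = 0.29146.
Check on R: (151 − 186)/(66 − 186) = 0.2917 ✓

0.29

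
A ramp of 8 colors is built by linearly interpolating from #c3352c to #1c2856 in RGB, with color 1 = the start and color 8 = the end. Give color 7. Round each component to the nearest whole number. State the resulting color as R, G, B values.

(52, 42, 80)

With 8 swatches and endpoints inclusive, swatch 7 sits at t = (7 − 1)/(8 − 1) = 6/7 ≈ 0.8571.
#c3352c → (195, 53, 44); #1c2856 → (28, 40, 86).
R = 195 + 0.8571 × (28 − 195) = 51.864 → 52
G = 53 + 0.8571 × (40 − 53) = 41.858 → 42
B = 44 + 0.8571 × (86 − 44) = 79.998 → 80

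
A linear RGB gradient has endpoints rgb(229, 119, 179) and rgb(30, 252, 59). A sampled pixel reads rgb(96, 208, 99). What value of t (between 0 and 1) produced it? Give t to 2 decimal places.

Invert the lerp on the R channel (largest span, 199): t = (96 − 229) / (30 − 229) = -133/-199 = 0.66834.
Check on G: (208 − 119)/(252 − 119) = 0.6692 ✓

0.67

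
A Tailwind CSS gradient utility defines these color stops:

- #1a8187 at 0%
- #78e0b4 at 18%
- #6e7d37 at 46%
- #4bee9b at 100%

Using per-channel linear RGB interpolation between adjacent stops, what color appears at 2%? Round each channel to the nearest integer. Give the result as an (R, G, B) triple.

(36, 140, 140)

2% lies between the 0% and 18% stops, so the local fraction is t = (2 − 0)/(18 − 0) = 2/18 ≈ 0.1111.
#1a8187 → (26, 129, 135); #78e0b4 → (120, 224, 180).
R = 26 + 0.1111 × (120 − 26) = 36.443 → 36
G = 129 + 0.1111 × (224 − 129) = 139.554 → 140
B = 135 + 0.1111 × (180 − 135) = 140 → 140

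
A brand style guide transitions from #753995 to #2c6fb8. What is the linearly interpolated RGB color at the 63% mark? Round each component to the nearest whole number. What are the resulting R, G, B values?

(71, 91, 171)

#753995 → (117, 57, 149); #2c6fb8 → (44, 111, 184).
63% corresponds to t = 0.63.
R = 117 + 0.63 × (44 − 117) = 117 + 0.63 × -73 = 71.01 → 71
G = 57 + 0.63 × (111 − 57) = 57 + 0.63 × 54 = 91.02 → 91
B = 149 + 0.63 × (184 − 149) = 149 + 0.63 × 35 = 171.05 → 171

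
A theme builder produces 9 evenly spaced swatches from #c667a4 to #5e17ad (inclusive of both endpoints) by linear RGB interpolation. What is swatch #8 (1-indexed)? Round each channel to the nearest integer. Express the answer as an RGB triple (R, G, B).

With 9 swatches and endpoints inclusive, swatch 8 sits at t = (8 − 1)/(9 − 1) = 7/8 ≈ 0.875.
#c667a4 → (198, 103, 164); #5e17ad → (94, 23, 173).
R = 198 + 0.875 × (94 − 198) = 107 → 107
G = 103 + 0.875 × (23 − 103) = 33 → 33
B = 164 + 0.875 × (173 − 164) = 171.875 → 172

(107, 33, 172)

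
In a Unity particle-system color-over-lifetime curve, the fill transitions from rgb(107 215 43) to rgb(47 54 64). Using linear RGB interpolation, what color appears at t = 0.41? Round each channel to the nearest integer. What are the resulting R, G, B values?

R = 107 + 0.41 × (47 − 107) = 107 + 0.41 × -60 = 82.4 → 82
G = 215 + 0.41 × (54 − 215) = 215 + 0.41 × -161 = 148.99 → 149
B = 43 + 0.41 × (64 − 43) = 43 + 0.41 × 21 = 51.61 → 52
So the blended color is (82, 149, 52), about #529534.

(82, 149, 52)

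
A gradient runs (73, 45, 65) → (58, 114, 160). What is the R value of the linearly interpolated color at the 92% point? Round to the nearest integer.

R = 73 + 0.92 × (58 − 73) = 59.2 → 59

59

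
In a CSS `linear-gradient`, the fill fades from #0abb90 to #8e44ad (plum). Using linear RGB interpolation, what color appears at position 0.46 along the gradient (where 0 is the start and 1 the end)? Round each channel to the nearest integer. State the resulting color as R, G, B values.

#0abb90 → (10, 187, 144); #8e44ad → (142, 68, 173).
R = 10 + 0.46 × (142 − 10) = 10 + 0.46 × 132 = 70.72 → 71
G = 187 + 0.46 × (68 − 187) = 187 + 0.46 × -119 = 132.26 → 132
B = 144 + 0.46 × (173 − 144) = 144 + 0.46 × 29 = 157.34 → 157
So the blended color is (71, 132, 157), about #47849d.

(71, 132, 157)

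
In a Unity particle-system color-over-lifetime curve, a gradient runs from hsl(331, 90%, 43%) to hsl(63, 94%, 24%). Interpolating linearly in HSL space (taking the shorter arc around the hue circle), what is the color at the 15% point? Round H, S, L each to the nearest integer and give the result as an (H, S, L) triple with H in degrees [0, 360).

Hue: 63 − 331 = -268°, but |-268| > 180 so the shorter arc goes the other way: Δh = -268 + 360 = 92°.
H = 331 + 0.15 × (92) = 344.8 → 345°
S = 90 + 0.15 × (94 − 90) = 90.6 → 91%
L = 43 + 0.15 × (24 − 43) = 40.15 → 40%

(345, 91, 40)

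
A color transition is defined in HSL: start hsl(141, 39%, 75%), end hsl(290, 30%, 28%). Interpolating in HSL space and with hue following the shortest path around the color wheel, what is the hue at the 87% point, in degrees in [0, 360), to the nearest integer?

Hue arc: Δh = 290 − 141 = 149° (|Δh| ≤ 180, already the shorter path).
H = 141 + 0.87 × (149) = 270.63 → 271°

271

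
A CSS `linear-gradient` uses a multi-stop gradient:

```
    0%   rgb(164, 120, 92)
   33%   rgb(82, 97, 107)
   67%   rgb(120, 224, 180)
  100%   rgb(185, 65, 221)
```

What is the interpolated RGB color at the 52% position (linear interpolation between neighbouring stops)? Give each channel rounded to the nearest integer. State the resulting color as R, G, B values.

(103, 168, 148)

52% lies between the 33% and 67% stops, so the local fraction is t = (52 − 33)/(67 − 33) = 19/34 ≈ 0.5588.
R = 82 + 0.5588 × (120 − 82) = 103.234 → 103
G = 97 + 0.5588 × (224 − 97) = 167.968 → 168
B = 107 + 0.5588 × (180 − 107) = 147.792 → 148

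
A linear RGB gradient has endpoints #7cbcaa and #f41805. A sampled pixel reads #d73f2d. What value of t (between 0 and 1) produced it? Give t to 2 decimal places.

Invert the lerp on the B channel (largest span, 165): t = (45 − 170) / (5 − 170) = -125/-165 = 0.75758.
Check on R: (215 − 124)/(244 − 124) = 0.7583 ✓

0.76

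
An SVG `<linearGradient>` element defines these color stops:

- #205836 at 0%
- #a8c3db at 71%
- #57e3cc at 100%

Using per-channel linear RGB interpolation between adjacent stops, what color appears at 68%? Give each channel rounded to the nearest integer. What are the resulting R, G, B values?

68% lies between the 0% and 71% stops, so the local fraction is t = (68 − 0)/(71 − 0) = 68/71 ≈ 0.9577.
#205836 → (32, 88, 54); #a8c3db → (168, 195, 219).
R = 32 + 0.9577 × (168 − 32) = 162.247 → 162
G = 88 + 0.9577 × (195 − 88) = 190.474 → 190
B = 54 + 0.9577 × (219 − 54) = 212.02 → 212

(162, 190, 212)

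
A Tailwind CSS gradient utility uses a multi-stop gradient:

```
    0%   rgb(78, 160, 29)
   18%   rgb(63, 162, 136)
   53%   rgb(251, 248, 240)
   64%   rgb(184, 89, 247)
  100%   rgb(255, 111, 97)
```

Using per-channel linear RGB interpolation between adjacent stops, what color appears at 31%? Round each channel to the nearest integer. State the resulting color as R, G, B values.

31% lies between the 18% and 53% stops, so the local fraction is t = (31 − 18)/(53 − 18) = 13/35 ≈ 0.3714.
R = 63 + 0.3714 × (251 − 63) = 132.823 → 133
G = 162 + 0.3714 × (248 − 162) = 193.94 → 194
B = 136 + 0.3714 × (240 − 136) = 174.626 → 175

(133, 194, 175)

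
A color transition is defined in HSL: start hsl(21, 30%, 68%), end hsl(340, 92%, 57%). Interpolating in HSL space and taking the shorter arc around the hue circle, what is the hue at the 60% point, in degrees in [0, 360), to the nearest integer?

Hue: 340 − 21 = 319°, but |319| > 180 so the shorter arc goes the other way: Δh = 319 − 360 = -41°.
H = 21 + 0.6 × (-41) = -3.6 → -4 → -4 mod 360 = 356°

356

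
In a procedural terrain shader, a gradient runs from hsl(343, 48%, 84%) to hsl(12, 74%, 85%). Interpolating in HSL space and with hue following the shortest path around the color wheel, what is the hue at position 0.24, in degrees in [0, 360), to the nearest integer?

Hue: 12 − 343 = -331°, but |-331| > 180 so the shorter arc goes the other way: Δh = -331 + 360 = 29°.
H = 343 + 0.24 × (29) = 349.96 → 350°

350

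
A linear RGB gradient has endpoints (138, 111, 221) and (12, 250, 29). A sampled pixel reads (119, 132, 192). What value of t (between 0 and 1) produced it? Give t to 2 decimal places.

Invert the lerp on the B channel (largest span, 192): t = (192 − 221) / (29 − 221) = -29/-192 = 0.15104.
Check on R: (119 − 138)/(12 − 138) = 0.1508 ✓

0.15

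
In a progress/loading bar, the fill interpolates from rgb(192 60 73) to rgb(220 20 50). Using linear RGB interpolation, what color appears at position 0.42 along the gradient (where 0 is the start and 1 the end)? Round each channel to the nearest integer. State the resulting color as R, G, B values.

R = 192 + 0.42 × (220 − 192) = 192 + 0.42 × 28 = 203.76 → 204
G = 60 + 0.42 × (20 − 60) = 60 + 0.42 × -40 = 43.2 → 43
B = 73 + 0.42 × (50 − 73) = 73 + 0.42 × -23 = 63.34 → 63

(204, 43, 63)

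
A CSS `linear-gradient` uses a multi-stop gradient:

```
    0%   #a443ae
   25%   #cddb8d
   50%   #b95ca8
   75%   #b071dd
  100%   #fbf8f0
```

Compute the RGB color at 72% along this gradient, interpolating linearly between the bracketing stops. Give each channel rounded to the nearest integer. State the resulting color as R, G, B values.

(177, 110, 215)

72% lies between the 50% and 75% stops, so the local fraction is t = (72 − 50)/(75 − 50) = 22/25 ≈ 0.88.
#b95ca8 → (185, 92, 168); #b071dd → (176, 113, 221).
R = 185 + 0.88 × (176 − 185) = 177.08 → 177
G = 92 + 0.88 × (113 − 92) = 110.48 → 110
B = 168 + 0.88 × (221 − 168) = 214.64 → 215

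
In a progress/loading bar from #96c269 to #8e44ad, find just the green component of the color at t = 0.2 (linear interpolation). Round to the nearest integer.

169

G₁ = 194 (from #96c269), G₂ = 68 (from #8e44ad).
G = 194 + 0.2 × (68 − 194) = 168.8 → 169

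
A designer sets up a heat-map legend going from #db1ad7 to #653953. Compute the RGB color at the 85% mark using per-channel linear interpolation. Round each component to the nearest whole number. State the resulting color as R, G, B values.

#db1ad7 → (219, 26, 215); #653953 → (101, 57, 83).
85% corresponds to t = 0.85.
R = 219 + 0.85 × (101 − 219) = 219 + 0.85 × -118 = 118.7 → 119
G = 26 + 0.85 × (57 − 26) = 26 + 0.85 × 31 = 52.35 → 52
B = 215 + 0.85 × (83 − 215) = 215 + 0.85 × -132 = 102.8 → 103

(119, 52, 103)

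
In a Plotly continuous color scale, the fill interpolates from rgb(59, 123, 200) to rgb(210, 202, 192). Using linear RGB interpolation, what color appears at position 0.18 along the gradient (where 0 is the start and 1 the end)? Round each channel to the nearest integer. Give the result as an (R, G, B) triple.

(86, 137, 199)

R = 59 + 0.18 × (210 − 59) = 59 + 0.18 × 151 = 86.18 → 86
G = 123 + 0.18 × (202 − 123) = 123 + 0.18 × 79 = 137.22 → 137
B = 200 + 0.18 × (192 − 200) = 200 + 0.18 × -8 = 198.56 → 199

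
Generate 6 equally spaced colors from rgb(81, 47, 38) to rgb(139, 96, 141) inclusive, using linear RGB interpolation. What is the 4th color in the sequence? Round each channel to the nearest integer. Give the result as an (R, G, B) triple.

With 6 swatches and endpoints inclusive, swatch 4 sits at t = (4 − 1)/(6 − 1) = 3/5 ≈ 0.6.
R = 81 + 0.6 × (139 − 81) = 115.8 → 116
G = 47 + 0.6 × (96 − 47) = 76.4 → 76
B = 38 + 0.6 × (141 − 38) = 99.8 → 100

(116, 76, 100)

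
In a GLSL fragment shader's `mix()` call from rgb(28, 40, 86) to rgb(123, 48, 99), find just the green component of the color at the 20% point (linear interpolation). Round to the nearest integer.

G = 40 + 0.2 × (48 − 40) = 41.6 → 42

42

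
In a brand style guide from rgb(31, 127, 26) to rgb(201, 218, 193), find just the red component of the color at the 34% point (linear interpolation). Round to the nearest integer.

89

R = 31 + 0.34 × (201 − 31) = 88.8 → 89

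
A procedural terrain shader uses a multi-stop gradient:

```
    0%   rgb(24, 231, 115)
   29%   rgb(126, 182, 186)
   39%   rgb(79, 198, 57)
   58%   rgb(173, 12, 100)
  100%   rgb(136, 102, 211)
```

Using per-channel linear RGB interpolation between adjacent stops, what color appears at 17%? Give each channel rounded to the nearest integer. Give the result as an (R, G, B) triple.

17% lies between the 0% and 29% stops, so the local fraction is t = (17 − 0)/(29 − 0) = 17/29 ≈ 0.5862.
R = 24 + 0.5862 × (126 − 24) = 83.792 → 84
G = 231 + 0.5862 × (182 − 231) = 202.276 → 202
B = 115 + 0.5862 × (186 − 115) = 156.62 → 157

(84, 202, 157)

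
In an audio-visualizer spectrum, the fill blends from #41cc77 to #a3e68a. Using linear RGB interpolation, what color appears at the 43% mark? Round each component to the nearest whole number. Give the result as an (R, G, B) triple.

#41cc77 → (65, 204, 119); #a3e68a → (163, 230, 138).
43% corresponds to t = 0.43.
R = 65 + 0.43 × (163 − 65) = 65 + 0.43 × 98 = 107.14 → 107
G = 204 + 0.43 × (230 − 204) = 204 + 0.43 × 26 = 215.18 → 215
B = 119 + 0.43 × (138 − 119) = 119 + 0.43 × 19 = 127.17 → 127

(107, 215, 127)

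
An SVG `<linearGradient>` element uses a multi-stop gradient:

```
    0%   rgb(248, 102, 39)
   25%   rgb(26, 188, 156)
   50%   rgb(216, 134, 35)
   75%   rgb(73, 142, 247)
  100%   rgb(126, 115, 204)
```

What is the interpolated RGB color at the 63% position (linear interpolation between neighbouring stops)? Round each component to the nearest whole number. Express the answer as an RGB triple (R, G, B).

(142, 138, 145)

63% lies between the 50% and 75% stops, so the local fraction is t = (63 − 50)/(75 − 50) = 13/25 ≈ 0.52.
R = 216 + 0.52 × (73 − 216) = 141.64 → 142
G = 134 + 0.52 × (142 − 134) = 138.16 → 138
B = 35 + 0.52 × (247 − 35) = 145.24 → 145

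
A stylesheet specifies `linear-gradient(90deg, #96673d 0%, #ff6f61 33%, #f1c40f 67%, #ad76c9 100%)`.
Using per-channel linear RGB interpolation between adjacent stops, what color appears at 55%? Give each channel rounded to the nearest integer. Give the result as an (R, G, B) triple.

(246, 166, 44)

55% lies between the 33% and 67% stops, so the local fraction is t = (55 − 33)/(67 − 33) = 22/34 ≈ 0.6471.
#ff6f61 → (255, 111, 97); #f1c40f → (241, 196, 15).
R = 255 + 0.6471 × (241 − 255) = 245.941 → 246
G = 111 + 0.6471 × (196 − 111) = 166.004 → 166
B = 97 + 0.6471 × (15 − 97) = 43.938 → 44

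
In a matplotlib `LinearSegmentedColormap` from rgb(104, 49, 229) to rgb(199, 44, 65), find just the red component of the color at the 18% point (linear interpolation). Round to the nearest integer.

121

R = 104 + 0.18 × (199 − 104) = 121.1 → 121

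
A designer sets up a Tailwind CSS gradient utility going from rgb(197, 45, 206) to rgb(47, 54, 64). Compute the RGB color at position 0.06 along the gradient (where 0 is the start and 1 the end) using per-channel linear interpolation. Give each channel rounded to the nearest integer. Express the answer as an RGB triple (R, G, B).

(188, 46, 197)

R = 197 + 0.06 × (47 − 197) = 197 + 0.06 × -150 = 188 → 188
G = 45 + 0.06 × (54 − 45) = 45 + 0.06 × 9 = 45.54 → 46
B = 206 + 0.06 × (64 − 206) = 206 + 0.06 × -142 = 197.48 → 197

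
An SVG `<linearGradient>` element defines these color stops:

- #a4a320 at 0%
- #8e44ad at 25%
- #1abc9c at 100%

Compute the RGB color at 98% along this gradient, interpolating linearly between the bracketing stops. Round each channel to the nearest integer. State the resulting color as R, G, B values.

98% lies between the 25% and 100% stops, so the local fraction is t = (98 − 25)/(100 − 25) = 73/75 ≈ 0.9733.
#8e44ad → (142, 68, 173); #1abc9c → (26, 188, 156).
R = 142 + 0.9733 × (26 − 142) = 29.097 → 29
G = 68 + 0.9733 × (188 − 68) = 184.796 → 185
B = 173 + 0.9733 × (156 − 173) = 156.454 → 156

(29, 185, 156)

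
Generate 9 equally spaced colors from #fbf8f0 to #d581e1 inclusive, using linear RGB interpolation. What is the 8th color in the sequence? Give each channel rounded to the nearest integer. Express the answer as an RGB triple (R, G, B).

With 9 swatches and endpoints inclusive, swatch 8 sits at t = (8 − 1)/(9 − 1) = 7/8 ≈ 0.875.
#fbf8f0 → (251, 248, 240); #d581e1 → (213, 129, 225).
R = 251 + 0.875 × (213 − 251) = 217.75 → 218
G = 248 + 0.875 × (129 − 248) = 143.875 → 144
B = 240 + 0.875 × (225 − 240) = 226.875 → 227

(218, 144, 227)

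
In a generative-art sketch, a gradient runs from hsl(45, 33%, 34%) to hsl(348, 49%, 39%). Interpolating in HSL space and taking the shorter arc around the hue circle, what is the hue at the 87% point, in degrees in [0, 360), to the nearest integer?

Hue: 348 − 45 = 303°, but |303| > 180 so the shorter arc goes the other way: Δh = 303 − 360 = -57°.
H = 45 + 0.87 × (-57) = -4.59 → -5 → -5 mod 360 = 355°

355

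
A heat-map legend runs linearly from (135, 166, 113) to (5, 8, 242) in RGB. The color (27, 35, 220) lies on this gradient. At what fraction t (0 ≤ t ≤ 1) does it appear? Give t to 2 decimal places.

0.83

Invert the lerp on the G channel (largest span, 158): t = (35 − 166) / (8 − 166) = -131/-158 = 0.82911.
Check on R: (27 − 135)/(5 − 135) = 0.8308 ✓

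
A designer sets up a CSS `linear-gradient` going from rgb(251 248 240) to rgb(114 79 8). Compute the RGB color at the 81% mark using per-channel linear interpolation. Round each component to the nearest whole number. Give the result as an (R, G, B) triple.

81% corresponds to t = 0.81.
R = 251 + 0.81 × (114 − 251) = 251 + 0.81 × -137 = 140.03 → 140
G = 248 + 0.81 × (79 − 248) = 248 + 0.81 × -169 = 111.11 → 111
B = 240 + 0.81 × (8 − 240) = 240 + 0.81 × -232 = 52.08 → 52
So the blended color is (140, 111, 52), about #8c6f34.

(140, 111, 52)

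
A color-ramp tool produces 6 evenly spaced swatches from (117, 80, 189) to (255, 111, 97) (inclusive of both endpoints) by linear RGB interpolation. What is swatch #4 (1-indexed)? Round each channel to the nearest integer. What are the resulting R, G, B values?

With 6 swatches and endpoints inclusive, swatch 4 sits at t = (4 − 1)/(6 − 1) = 3/5 ≈ 0.6.
R = 117 + 0.6 × (255 − 117) = 199.8 → 200
G = 80 + 0.6 × (111 − 80) = 98.6 → 99
B = 189 + 0.6 × (97 − 189) = 133.8 → 134

(200, 99, 134)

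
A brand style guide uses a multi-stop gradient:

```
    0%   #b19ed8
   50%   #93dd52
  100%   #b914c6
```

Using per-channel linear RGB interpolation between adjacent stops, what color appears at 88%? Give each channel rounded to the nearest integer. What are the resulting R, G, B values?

(176, 68, 170)

88% lies between the 50% and 100% stops, so the local fraction is t = (88 − 50)/(100 − 50) = 38/50 ≈ 0.76.
#93dd52 → (147, 221, 82); #b914c6 → (185, 20, 198).
R = 147 + 0.76 × (185 − 147) = 175.88 → 176
G = 221 + 0.76 × (20 − 221) = 68.24 → 68
B = 82 + 0.76 × (198 − 82) = 170.16 → 170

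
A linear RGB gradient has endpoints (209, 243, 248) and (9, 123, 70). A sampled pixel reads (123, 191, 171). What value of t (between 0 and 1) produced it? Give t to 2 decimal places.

Invert the lerp on the R channel (largest span, 200): t = (123 − 209) / (9 − 209) = -86/-200 = 0.43.
Check on G: (191 − 243)/(123 − 243) = 0.4333 ✓

0.43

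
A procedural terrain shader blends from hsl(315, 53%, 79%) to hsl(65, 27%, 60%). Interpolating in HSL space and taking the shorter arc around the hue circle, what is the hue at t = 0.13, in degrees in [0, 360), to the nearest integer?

Hue: 65 − 315 = -250°, but |-250| > 180 so the shorter arc goes the other way: Δh = -250 + 360 = 110°.
H = 315 + 0.13 × (110) = 329.3 → 329°

329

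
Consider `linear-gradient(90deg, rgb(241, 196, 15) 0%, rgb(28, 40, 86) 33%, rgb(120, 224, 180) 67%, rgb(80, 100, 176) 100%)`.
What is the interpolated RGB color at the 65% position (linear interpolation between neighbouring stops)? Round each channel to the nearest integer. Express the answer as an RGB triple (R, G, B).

65% lies between the 33% and 67% stops, so the local fraction is t = (65 − 33)/(67 − 33) = 32/34 ≈ 0.9412.
R = 28 + 0.9412 × (120 − 28) = 114.59 → 115
G = 40 + 0.9412 × (224 − 40) = 213.181 → 213
B = 86 + 0.9412 × (180 − 86) = 174.473 → 174

(115, 213, 174)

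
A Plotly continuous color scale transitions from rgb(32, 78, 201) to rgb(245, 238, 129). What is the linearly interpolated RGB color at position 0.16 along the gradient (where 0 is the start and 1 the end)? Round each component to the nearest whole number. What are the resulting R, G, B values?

R = 32 + 0.16 × (245 − 32) = 32 + 0.16 × 213 = 66.08 → 66
G = 78 + 0.16 × (238 − 78) = 78 + 0.16 × 160 = 103.6 → 104
B = 201 + 0.16 × (129 − 201) = 201 + 0.16 × -72 = 189.48 → 189
So the blended color is (66, 104, 189), about #4268bd.

(66, 104, 189)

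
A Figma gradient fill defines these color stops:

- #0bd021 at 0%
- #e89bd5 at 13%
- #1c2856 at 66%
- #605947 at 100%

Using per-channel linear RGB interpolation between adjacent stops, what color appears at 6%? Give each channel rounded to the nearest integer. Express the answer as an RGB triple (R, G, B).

(113, 184, 116)

6% lies between the 0% and 13% stops, so the local fraction is t = (6 − 0)/(13 − 0) = 6/13 ≈ 0.4615.
#0bd021 → (11, 208, 33); #e89bd5 → (232, 155, 213).
R = 11 + 0.4615 × (232 − 11) = 112.992 → 113
G = 208 + 0.4615 × (155 − 208) = 183.541 → 184
B = 33 + 0.4615 × (213 − 33) = 116.07 → 116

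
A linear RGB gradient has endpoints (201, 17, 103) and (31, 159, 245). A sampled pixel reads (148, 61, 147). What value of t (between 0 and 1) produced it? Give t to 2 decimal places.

0.31

Invert the lerp on the R channel (largest span, 170): t = (148 − 201) / (31 − 201) = -53/-170 = 0.31176.
Check on G: (61 − 17)/(159 − 17) = 0.3099 ✓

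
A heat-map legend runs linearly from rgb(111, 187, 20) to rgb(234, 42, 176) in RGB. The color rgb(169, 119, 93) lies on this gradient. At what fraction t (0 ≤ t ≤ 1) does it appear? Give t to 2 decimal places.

0.47

Invert the lerp on the B channel (largest span, 156): t = (93 − 20) / (176 − 20) = 73/156 = 0.46795.
Check on R: (169 − 111)/(234 − 111) = 0.4715 ✓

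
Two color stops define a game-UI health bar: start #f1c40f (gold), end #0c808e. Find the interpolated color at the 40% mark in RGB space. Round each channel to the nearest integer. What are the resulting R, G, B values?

#f1c40f → (241, 196, 15); #0c808e → (12, 128, 142).
40% corresponds to t = 0.4.
R = 241 + 0.4 × (12 − 241) = 241 + 0.4 × -229 = 149.4 → 149
G = 196 + 0.4 × (128 − 196) = 196 + 0.4 × -68 = 168.8 → 169
B = 15 + 0.4 × (142 − 15) = 15 + 0.4 × 127 = 65.8 → 66

(149, 169, 66)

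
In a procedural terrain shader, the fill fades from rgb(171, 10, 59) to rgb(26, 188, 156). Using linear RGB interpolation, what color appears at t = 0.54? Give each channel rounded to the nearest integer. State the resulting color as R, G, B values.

R = 171 + 0.54 × (26 − 171) = 171 + 0.54 × -145 = 92.7 → 93
G = 10 + 0.54 × (188 − 10) = 10 + 0.54 × 178 = 106.12 → 106
B = 59 + 0.54 × (156 − 59) = 59 + 0.54 × 97 = 111.38 → 111

(93, 106, 111)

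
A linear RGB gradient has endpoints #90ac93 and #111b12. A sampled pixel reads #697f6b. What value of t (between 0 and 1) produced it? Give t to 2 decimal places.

0.31

Invert the lerp on the G channel (largest span, 145): t = (127 − 172) / (27 − 172) = -45/-145 = 0.31034.
Check on R: (105 − 144)/(17 − 144) = 0.3071 ✓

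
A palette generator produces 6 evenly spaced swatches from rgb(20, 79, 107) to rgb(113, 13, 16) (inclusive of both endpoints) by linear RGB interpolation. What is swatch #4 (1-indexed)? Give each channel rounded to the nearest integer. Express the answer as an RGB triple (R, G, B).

With 6 swatches and endpoints inclusive, swatch 4 sits at t = (4 − 1)/(6 − 1) = 3/5 ≈ 0.6.
R = 20 + 0.6 × (113 − 20) = 75.8 → 76
G = 79 + 0.6 × (13 − 79) = 39.4 → 39
B = 107 + 0.6 × (16 − 107) = 52.4 → 52

(76, 39, 52)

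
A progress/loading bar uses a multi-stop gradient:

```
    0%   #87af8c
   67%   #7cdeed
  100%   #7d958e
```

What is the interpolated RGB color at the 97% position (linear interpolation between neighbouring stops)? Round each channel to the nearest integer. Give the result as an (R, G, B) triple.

(125, 156, 151)

97% lies between the 67% and 100% stops, so the local fraction is t = (97 − 67)/(100 − 67) = 30/33 ≈ 0.9091.
#7cdeed → (124, 222, 237); #7d958e → (125, 149, 142).
R = 124 + 0.9091 × (125 − 124) = 124.909 → 125
G = 222 + 0.9091 × (149 − 222) = 155.636 → 156
B = 237 + 0.9091 × (142 − 237) = 150.635 → 151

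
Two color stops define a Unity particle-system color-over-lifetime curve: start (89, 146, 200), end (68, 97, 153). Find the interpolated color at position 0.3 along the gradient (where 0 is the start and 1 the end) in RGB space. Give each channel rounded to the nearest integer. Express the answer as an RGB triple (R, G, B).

R = 89 + 0.3 × (68 − 89) = 89 + 0.3 × -21 = 82.7 → 83
G = 146 + 0.3 × (97 − 146) = 146 + 0.3 × -49 = 131.3 → 131
B = 200 + 0.3 × (153 − 200) = 200 + 0.3 × -47 = 185.9 → 186
So the blended color is (83, 131, 186), about #5383ba.

(83, 131, 186)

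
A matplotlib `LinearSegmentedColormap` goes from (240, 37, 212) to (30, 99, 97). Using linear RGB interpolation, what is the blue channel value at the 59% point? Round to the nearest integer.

144

B = 212 + 0.59 × (97 − 212) = 144.15 → 144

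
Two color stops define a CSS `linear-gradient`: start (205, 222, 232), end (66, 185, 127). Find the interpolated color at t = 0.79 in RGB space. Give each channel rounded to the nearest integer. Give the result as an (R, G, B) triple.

(95, 193, 149)

R = 205 + 0.79 × (66 − 205) = 205 + 0.79 × -139 = 95.19 → 95
G = 222 + 0.79 × (185 − 222) = 222 + 0.79 × -37 = 192.77 → 193
B = 232 + 0.79 × (127 − 232) = 232 + 0.79 × -105 = 149.05 → 149
So the blended color is (95, 193, 149), about #5fc195.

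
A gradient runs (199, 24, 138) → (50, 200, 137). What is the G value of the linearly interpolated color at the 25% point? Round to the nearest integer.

68

G = 24 + 0.25 × (200 − 24) = 68 → 68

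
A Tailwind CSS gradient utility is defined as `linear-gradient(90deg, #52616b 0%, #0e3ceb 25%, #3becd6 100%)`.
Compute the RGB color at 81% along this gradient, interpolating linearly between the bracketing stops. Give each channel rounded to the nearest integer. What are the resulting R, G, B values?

81% lies between the 25% and 100% stops, so the local fraction is t = (81 − 25)/(100 − 25) = 56/75 ≈ 0.7467.
#0e3ceb → (14, 60, 235); #3becd6 → (59, 236, 214).
R = 14 + 0.7467 × (59 − 14) = 47.602 → 48
G = 60 + 0.7467 × (236 − 60) = 191.419 → 191
B = 235 + 0.7467 × (214 − 235) = 219.319 → 219

(48, 191, 219)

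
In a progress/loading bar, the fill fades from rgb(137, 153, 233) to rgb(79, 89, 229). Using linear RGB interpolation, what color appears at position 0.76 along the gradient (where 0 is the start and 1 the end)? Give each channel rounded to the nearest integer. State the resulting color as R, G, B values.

(93, 104, 230)

R = 137 + 0.76 × (79 − 137) = 137 + 0.76 × -58 = 92.92 → 93
G = 153 + 0.76 × (89 − 153) = 153 + 0.76 × -64 = 104.36 → 104
B = 233 + 0.76 × (229 − 233) = 233 + 0.76 × -4 = 229.96 → 230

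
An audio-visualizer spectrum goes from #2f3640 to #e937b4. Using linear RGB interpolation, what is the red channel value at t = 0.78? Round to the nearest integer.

R₁ = 47 (from #2f3640), R₂ = 233 (from #e937b4).
R = 47 + 0.78 × (233 − 47) = 192.08 → 192

192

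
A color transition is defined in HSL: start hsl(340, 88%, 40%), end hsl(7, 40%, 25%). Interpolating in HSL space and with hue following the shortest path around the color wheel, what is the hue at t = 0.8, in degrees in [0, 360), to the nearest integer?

2

Hue: 7 − 340 = -333°, but |-333| > 180 so the shorter arc goes the other way: Δh = -333 + 360 = 27°.
H = 340 + 0.8 × (27) = 361.6 → 362 → 362 mod 360 = 2°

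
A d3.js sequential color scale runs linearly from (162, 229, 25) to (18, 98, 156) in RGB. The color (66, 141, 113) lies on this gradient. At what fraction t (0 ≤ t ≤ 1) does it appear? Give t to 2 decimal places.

Invert the lerp on the R channel (largest span, 144): t = (66 − 162) / (18 − 162) = -96/-144 = 0.66667.
Check on G: (141 − 229)/(98 − 229) = 0.6718 ✓

0.67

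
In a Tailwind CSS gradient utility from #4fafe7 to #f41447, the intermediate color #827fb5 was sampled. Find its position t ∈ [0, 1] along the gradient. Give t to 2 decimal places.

0.31

Invert the lerp on the R channel (largest span, 165): t = (130 − 79) / (244 − 79) = 51/165 = 0.30909.
Check on G: (127 − 175)/(20 − 175) = 0.3097 ✓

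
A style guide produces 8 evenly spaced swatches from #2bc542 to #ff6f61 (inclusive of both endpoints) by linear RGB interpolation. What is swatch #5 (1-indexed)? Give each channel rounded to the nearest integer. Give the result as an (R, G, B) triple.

(164, 148, 84)

With 8 swatches and endpoints inclusive, swatch 5 sits at t = (5 − 1)/(8 − 1) = 4/7 ≈ 0.5714.
#2bc542 → (43, 197, 66); #ff6f61 → (255, 111, 97).
R = 43 + 0.5714 × (255 − 43) = 164.137 → 164
G = 197 + 0.5714 × (111 − 197) = 147.86 → 148
B = 66 + 0.5714 × (97 − 66) = 83.713 → 84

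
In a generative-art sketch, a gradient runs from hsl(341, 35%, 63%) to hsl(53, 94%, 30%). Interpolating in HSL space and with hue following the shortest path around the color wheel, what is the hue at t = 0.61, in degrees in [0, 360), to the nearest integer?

Hue: 53 − 341 = -288°, but |-288| > 180 so the shorter arc goes the other way: Δh = -288 + 360 = 72°.
H = 341 + 0.61 × (72) = 384.92 → 385 → 385 mod 360 = 25°

25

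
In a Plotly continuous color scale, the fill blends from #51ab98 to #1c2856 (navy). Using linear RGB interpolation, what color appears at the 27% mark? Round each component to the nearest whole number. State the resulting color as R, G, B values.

#51ab98 → (81, 171, 152); #1c2856 → (28, 40, 86).
27% corresponds to t = 0.27.
R = 81 + 0.27 × (28 − 81) = 81 + 0.27 × -53 = 66.69 → 67
G = 171 + 0.27 × (40 − 171) = 171 + 0.27 × -131 = 135.63 → 136
B = 152 + 0.27 × (86 − 152) = 152 + 0.27 × -66 = 134.18 → 134
So the blended color is (67, 136, 134), about #438886.

(67, 136, 134)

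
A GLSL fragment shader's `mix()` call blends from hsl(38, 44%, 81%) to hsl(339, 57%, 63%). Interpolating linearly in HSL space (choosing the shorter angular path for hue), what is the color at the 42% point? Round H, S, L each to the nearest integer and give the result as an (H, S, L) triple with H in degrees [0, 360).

(13, 49, 73)

Hue: 339 − 38 = 301°, but |301| > 180 so the shorter arc goes the other way: Δh = 301 − 360 = -59°.
H = 38 + 0.42 × (-59) = 13.22 → 13°
S = 44 + 0.42 × (57 − 44) = 49.46 → 49%
L = 81 + 0.42 × (63 − 81) = 73.44 → 73%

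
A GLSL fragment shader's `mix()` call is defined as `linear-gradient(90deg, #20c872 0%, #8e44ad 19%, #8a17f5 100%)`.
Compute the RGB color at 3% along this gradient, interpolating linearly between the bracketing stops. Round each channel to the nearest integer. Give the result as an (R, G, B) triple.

(49, 179, 123)

3% lies between the 0% and 19% stops, so the local fraction is t = (3 − 0)/(19 − 0) = 3/19 ≈ 0.1579.
#20c872 → (32, 200, 114); #8e44ad → (142, 68, 173).
R = 32 + 0.1579 × (142 − 32) = 49.369 → 49
G = 200 + 0.1579 × (68 − 200) = 179.157 → 179
B = 114 + 0.1579 × (173 − 114) = 123.316 → 123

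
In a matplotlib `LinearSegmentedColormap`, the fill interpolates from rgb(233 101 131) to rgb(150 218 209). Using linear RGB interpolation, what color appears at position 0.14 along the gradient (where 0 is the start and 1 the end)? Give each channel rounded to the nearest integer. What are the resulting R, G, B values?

(221, 117, 142)

R = 233 + 0.14 × (150 − 233) = 233 + 0.14 × -83 = 221.38 → 221
G = 101 + 0.14 × (218 − 101) = 101 + 0.14 × 117 = 117.38 → 117
B = 131 + 0.14 × (209 − 131) = 131 + 0.14 × 78 = 141.92 → 142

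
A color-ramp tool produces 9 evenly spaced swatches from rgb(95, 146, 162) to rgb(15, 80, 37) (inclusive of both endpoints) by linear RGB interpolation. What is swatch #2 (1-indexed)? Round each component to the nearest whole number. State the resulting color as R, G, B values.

With 9 swatches and endpoints inclusive, swatch 2 sits at t = (2 − 1)/(9 − 1) = 1/8 ≈ 0.125.
R = 95 + 0.125 × (15 − 95) = 85 → 85
G = 146 + 0.125 × (80 − 146) = 137.75 → 138
B = 162 + 0.125 × (37 − 162) = 146.375 → 146

(85, 138, 146)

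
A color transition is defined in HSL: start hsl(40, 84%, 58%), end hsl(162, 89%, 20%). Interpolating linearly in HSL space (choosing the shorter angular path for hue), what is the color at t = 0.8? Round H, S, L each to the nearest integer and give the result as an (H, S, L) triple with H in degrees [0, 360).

(138, 88, 28)

Hue arc: Δh = 162 − 40 = 122° (|Δh| ≤ 180, already the shorter path).
H = 40 + 0.8 × (122) = 137.6 → 138°
S = 84 + 0.8 × (89 − 84) = 88 → 88%
L = 58 + 0.8 × (20 − 58) = 27.6 → 28%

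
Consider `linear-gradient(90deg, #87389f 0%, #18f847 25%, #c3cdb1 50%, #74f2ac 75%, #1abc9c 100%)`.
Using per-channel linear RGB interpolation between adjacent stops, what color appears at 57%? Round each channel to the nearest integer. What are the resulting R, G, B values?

57% lies between the 50% and 75% stops, so the local fraction is t = (57 − 50)/(75 − 50) = 7/25 ≈ 0.28.
#c3cdb1 → (195, 205, 177); #74f2ac → (116, 242, 172).
R = 195 + 0.28 × (116 − 195) = 172.88 → 173
G = 205 + 0.28 × (242 − 205) = 215.36 → 215
B = 177 + 0.28 × (172 − 177) = 175.6 → 176

(173, 215, 176)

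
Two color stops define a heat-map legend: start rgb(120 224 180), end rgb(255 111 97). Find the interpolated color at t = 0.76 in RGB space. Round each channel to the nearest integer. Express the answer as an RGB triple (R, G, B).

(223, 138, 117)

R = 120 + 0.76 × (255 − 120) = 120 + 0.76 × 135 = 222.6 → 223
G = 224 + 0.76 × (111 − 224) = 224 + 0.76 × -113 = 138.12 → 138
B = 180 + 0.76 × (97 − 180) = 180 + 0.76 × -83 = 116.92 → 117
So the blended color is (223, 138, 117), about #df8a75.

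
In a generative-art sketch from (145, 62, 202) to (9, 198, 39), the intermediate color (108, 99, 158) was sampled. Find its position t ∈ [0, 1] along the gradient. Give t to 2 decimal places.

Invert the lerp on the B channel (largest span, 163): t = (158 − 202) / (39 − 202) = -44/-163 = 0.26994.
Check on R: (108 − 145)/(9 − 145) = 0.2721 ✓

0.27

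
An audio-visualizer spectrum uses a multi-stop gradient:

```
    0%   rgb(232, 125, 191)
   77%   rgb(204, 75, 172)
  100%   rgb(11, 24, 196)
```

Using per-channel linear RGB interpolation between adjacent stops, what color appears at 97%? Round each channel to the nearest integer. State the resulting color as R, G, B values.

(36, 31, 193)

97% lies between the 77% and 100% stops, so the local fraction is t = (97 − 77)/(100 − 77) = 20/23 ≈ 0.8696.
R = 204 + 0.8696 × (11 − 204) = 36.167 → 36
G = 75 + 0.8696 × (24 − 75) = 30.65 → 31
B = 172 + 0.8696 × (196 − 172) = 192.87 → 193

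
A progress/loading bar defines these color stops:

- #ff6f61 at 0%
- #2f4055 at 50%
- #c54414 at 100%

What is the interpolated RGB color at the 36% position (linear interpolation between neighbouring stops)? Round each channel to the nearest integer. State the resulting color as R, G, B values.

(105, 77, 88)

36% lies between the 0% and 50% stops, so the local fraction is t = (36 − 0)/(50 − 0) = 36/50 ≈ 0.72.
#ff6f61 → (255, 111, 97); #2f4055 → (47, 64, 85).
R = 255 + 0.72 × (47 − 255) = 105.24 → 105
G = 111 + 0.72 × (64 − 111) = 77.16 → 77
B = 97 + 0.72 × (85 − 97) = 88.36 → 88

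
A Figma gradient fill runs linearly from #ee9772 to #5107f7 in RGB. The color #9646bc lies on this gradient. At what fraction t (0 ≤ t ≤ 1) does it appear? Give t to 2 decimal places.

Invert the lerp on the R channel (largest span, 157): t = (150 − 238) / (81 − 238) = -88/-157 = 0.56051.
Check on G: (70 − 151)/(7 − 151) = 0.5625 ✓

0.56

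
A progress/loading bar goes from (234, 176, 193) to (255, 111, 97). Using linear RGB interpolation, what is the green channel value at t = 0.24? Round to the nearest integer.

G = 176 + 0.24 × (111 − 176) = 160.4 → 160

160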